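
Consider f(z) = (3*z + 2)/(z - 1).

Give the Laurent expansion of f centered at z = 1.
5/(z - 1) + 3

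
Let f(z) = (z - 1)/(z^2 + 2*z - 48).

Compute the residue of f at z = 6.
Write f(z) = P(z)/Q(z) with P(z) = z - 1 and Q(z) = z^2 + 2*z - 48.
The denominator factors as Q(z) = (z + 8)*(z - 6), so z = 6 is a simple zero of Q and P is analytic there; z = 6 is therefore a simple pole and
  Res(f, z₀) = P(z₀)/Q'(z₀).

Q'(z) = 2*z + 2, so Q'(6) = 14.
P(6) = 5.

Res(f, 6) = (5)/(14) = 5/14

Final answer: 5/14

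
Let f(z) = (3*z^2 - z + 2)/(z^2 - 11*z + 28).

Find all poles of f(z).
The singularities of f are the zeros of the denominator. Factoring,
  z^2 - 11*z + 28 = (z - 7)*(z - 4)
so the candidates are z = 7, z = 4.

Check the numerator P(z) = 3*z^2 - z + 2 at each one:
  P(7) = 142 ≠ 0, so z = 7 is a (simple) pole.
  P(4) = 46 ≠ 0, so z = 4 is a (simple) pole.

Poles of f: {4, 7}

Final answer: {4, 7}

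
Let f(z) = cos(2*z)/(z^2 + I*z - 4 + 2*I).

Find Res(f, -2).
Write f(z) = P(z)/Q(z) with P(z) = cos(2*z) and Q(z) = z^2 + I*z - 4 + 2*I.
The denominator factors as Q(z) = (z + 2)*(z - 2 + I), so z = -2 is a simple zero of Q and P is analytic there; z = -2 is therefore a simple pole and
  Res(f, z₀) = P(z₀)/Q'(z₀).

Q'(z) = 2*z + I, so Q'(-2) = -4 + I.
P(-2) = cos(4).

Res(f, -2) = (cos(4))/(-4 + I) = (-4/17 - I/17)*cos(4)

Final answer: (-4/17 - I/17)*cos(4)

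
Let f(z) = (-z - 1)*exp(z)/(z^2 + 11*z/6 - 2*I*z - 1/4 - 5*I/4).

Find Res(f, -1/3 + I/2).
Write f(z) = P(z)/Q(z) with P(z) = (-z - 1)*exp(z) and Q(z) = z^2 + 11*z/6 - 2*I*z - 1/4 - 5*I/4.
The denominator factors as Q(z) = (z + 3/2 - 3*I/2)*(z + 1/3 - I/2), so z = -1/3 + I/2 is a simple zero of Q and P is analytic there; z = -1/3 + I/2 is therefore a simple pole and
  Res(f, z₀) = P(z₀)/Q'(z₀).

Q'(z) = 2*z + 11/6 - 2*I, so Q'(-1/3 + I/2) = 7/6 - I.
P(-1/3 + I/2) = (-2/3 - I/2)*exp(-1/3 + I/2).

Res(f, -1/3 + I/2) = ((-2/3 - I/2)*exp(-1/3 + I/2))/(7/6 - I) = (-2/17 - 9*I/17)*exp(-1/3 + I/2)

Final answer: (-2/17 - 9*I/17)*exp(-1/3 + I/2)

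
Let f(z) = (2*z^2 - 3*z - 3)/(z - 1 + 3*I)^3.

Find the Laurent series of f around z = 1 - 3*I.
Put w = z - (1 - 3*I), i.e. z = w + 1 - 3*I. The denominator is w^3, so it suffices to rewrite the numerator in powers of w.

P(z) = 2*z^2 - 3*z - 3
P(w + 1 - 3*I) = -22 - 3*I + (1 - 12*I)*w + 2*w^2

Dividing each term by w^3:
  f = (-22 - 3*I)/w^3 + (1 - 12*I)/w^2 + 2/w

Substituting back w = z - 1 + 3*I:
  f(z) = (-22 - 3*I)/(z - 1 + 3*I)^3 + (1 - 12*I)/(z - 1 + 3*I)^2 + 2/(z - 1 + 3*I)

The series is finite because the numerator is a polynomial; the negative powers form the principal part, and the coefficient of 1/(z - 1 + 3*I) gives Res(f, 1 - 3*I) = 2.

Final answer: (-22 - 3*I)/(z - 1 + 3*I)^3 + (1 - 12*I)/(z - 1 + 3*I)^2 + 2/(z - 1 + 3*I)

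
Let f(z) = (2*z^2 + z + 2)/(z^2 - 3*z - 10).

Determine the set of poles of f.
The singularities of f are the zeros of the denominator. Factoring,
  z^2 - 3*z - 10 = (z + 2)*(z - 5)
so the candidates are z = -2, z = 5.

Check the numerator P(z) = 2*z^2 + z + 2 at each one:
  P(-2) = 8 ≠ 0, so z = -2 is a (simple) pole.
  P(5) = 57 ≠ 0, so z = 5 is a (simple) pole.

Poles of f: {-2, 5}

Final answer: {-2, 5}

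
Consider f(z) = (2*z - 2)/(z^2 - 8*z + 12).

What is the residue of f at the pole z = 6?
Write f(z) = P(z)/Q(z) with P(z) = 2*z - 2 and Q(z) = z^2 - 8*z + 12.
The denominator factors as Q(z) = (z - 6)*(z - 2), so z = 6 is a simple zero of Q and P is analytic there; z = 6 is therefore a simple pole and
  Res(f, z₀) = P(z₀)/Q'(z₀).

Q'(z) = 2*z - 8, so Q'(6) = 4.
P(6) = 10.

Res(f, 6) = (10)/(4) = 5/2

Final answer: 5/2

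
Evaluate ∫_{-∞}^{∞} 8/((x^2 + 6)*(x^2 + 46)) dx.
Let f(z) = 8/((z^2 + 6)*(z^2 + 46)). The denominator has no real zeros and deg Q - deg P = 4 ≥ 2, so the integral of f over the upper semicircle |z| = R tends to 0 as R → ∞. Closing the contour in the upper half-plane,
  ∫_{-∞}^{∞} f(x) dx = 2πi · Σ Res(f, z_k)  over the poles with Im z_k > 0.

Zeros of the denominator: z^2 + 6 = 0 gives z = ±sqrt(6)*I; z^2 + 46 = 0 gives z = ±sqrt(46)*I.
Upper half-plane: z = sqrt(46)*I, z = sqrt(6)*I (simple).

Each pole is a simple zero of Q(z) = z^4 + 52*z^2 + 276, so Res(f, z₀) = P(z₀)/Q'(z₀) with P(z) = 8, Q'(z) = 4*z^3 + 104*z:
  Res(f, sqrt(46)*I) = (8)/(-80*sqrt(46)*I) = sqrt(46)*I/460
  Res(f, sqrt(6)*I) = (8)/(80*sqrt(6)*I) = -sqrt(6)*I/60

Sum of residues: I*(-sqrt(6)/60 + sqrt(46)/460)
∫_{-∞}^{∞} f(x) dx = 2πi · (I*(-sqrt(6)/60 + sqrt(46)/460)) = pi*(-3*sqrt(46) + 23*sqrt(6))/690

Final answer: pi*(-3*sqrt(46) + 23*sqrt(6))/690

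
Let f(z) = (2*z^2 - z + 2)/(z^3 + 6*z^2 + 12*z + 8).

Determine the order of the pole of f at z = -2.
3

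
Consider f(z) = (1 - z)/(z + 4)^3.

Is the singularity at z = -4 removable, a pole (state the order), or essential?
pole of order 3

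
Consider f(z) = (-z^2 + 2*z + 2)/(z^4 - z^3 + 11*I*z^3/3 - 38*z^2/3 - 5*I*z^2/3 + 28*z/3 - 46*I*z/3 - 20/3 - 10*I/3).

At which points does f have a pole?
The singularities of f are the zeros of the denominator. Factoring,
  z^4 - z^3 + 11*I*z^3/3 - 38*z^2/3 - 5*I*z^2/3 + 28*z/3 - 46*I*z/3 - 20/3 - 10*I/3 = (z - 1 + 2*I)*(z - 3 + I)*(z + 3 + I)*(z - I/3)
so the candidates are z = 1 - 2*I, z = 3 - I, z = -3 - I, z = I/3.

Check the numerator P(z) = -z^2 + 2*z + 2 at each one:
  P(1 - 2*I) = 7 ≠ 0, so z = 1 - 2*I is a (simple) pole.
  P(3 - I) = 4*I ≠ 0, so z = 3 - I is a (simple) pole.
  P(-3 - I) = -12 - 8*I ≠ 0, so z = -3 - I is a (simple) pole.
  P(I/3) = 19/9 + 2*I/3 ≠ 0, so z = I/3 is a (simple) pole.

Poles of f: {-3 - I, I/3, 1 - 2*I, 3 - I}

Final answer: {-3 - I, I/3, 1 - 2*I, 3 - I}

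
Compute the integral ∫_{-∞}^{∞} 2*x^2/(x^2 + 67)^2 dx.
sqrt(67)*pi/67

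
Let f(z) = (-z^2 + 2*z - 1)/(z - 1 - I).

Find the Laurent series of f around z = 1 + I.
1/(z - 1 - I) - 2*I - (z - 1 - I)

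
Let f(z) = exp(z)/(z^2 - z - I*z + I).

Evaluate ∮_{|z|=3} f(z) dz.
By the residue theorem, ∮_C f(z) dz = 2πi · (sum of the residues of f at the poles inside |z| = 3).

The denominator factors as (z - 1)*(z - I), so the singularities of f are simple poles at z = 1, z = I.
  |1|² = 1 < 9 = 3², so this pole is inside the contour.
  |I|² = 1 < 9 = 3², so this pole is inside the contour.

With P(z) = exp(z) and Q(z) = z^2 - z - I*z + I, each pole is simple, so Res(f, z₀) = P(z₀)/Q'(z₀) with Q'(z) = 2*z - 1 - I.
  Res(f, 1) = P(1)/Q'(1) = (exp(1))/(1 - I) = exp(1)*(1/2 + I/2)
  Res(f, I) = P(I)/Q'(I) = (exp(I))/(-1 + I) = (-1/2 - I/2)*exp(I)

Sum of residues inside C: (-1/2 - I/2)*exp(I) + exp(1)*(1/2 + I/2)
∮_C f(z) dz = 2πi · ((-1/2 - I/2)*exp(I) + exp(1)*(1/2 + I/2)) = pi*(1 - I)*exp(I) + exp(1)*pi*(-1 + I)

Final answer: pi*(1 - I)*exp(I) + exp(1)*pi*(-1 + I)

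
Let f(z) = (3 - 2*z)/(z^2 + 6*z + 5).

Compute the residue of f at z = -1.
Write f(z) = P(z)/Q(z) with P(z) = 3 - 2*z and Q(z) = z^2 + 6*z + 5.
The denominator factors as Q(z) = (z + 1)*(z + 5), so z = -1 is a simple zero of Q and P is analytic there; z = -1 is therefore a simple pole and
  Res(f, z₀) = P(z₀)/Q'(z₀).

Q'(z) = 2*z + 6, so Q'(-1) = 4.
P(-1) = 5.

Res(f, -1) = (5)/(4) = 5/4

Final answer: 5/4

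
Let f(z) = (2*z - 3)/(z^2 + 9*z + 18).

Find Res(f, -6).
Write f(z) = P(z)/Q(z) with P(z) = 2*z - 3 and Q(z) = z^2 + 9*z + 18.
The denominator factors as Q(z) = (z + 6)*(z + 3), so z = -6 is a simple zero of Q and P is analytic there; z = -6 is therefore a simple pole and
  Res(f, z₀) = P(z₀)/Q'(z₀).

Q'(z) = 2*z + 9, so Q'(-6) = -3.
P(-6) = -15.

Res(f, -6) = (-15)/(-3) = 5

Final answer: 5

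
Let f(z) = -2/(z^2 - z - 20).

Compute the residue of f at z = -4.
2/9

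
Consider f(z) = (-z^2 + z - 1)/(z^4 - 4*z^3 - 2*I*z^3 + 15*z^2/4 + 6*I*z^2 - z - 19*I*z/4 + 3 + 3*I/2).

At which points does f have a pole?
{-I/2, 3*I/2, 2, 2 + I}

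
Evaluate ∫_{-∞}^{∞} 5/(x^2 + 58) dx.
5*sqrt(58)*pi/58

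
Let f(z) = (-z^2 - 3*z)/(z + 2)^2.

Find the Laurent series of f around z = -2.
Put w = z - (-2), i.e. z = w - 2. The denominator is w^2, so it suffices to rewrite the numerator in powers of w.

P(z) = -z^2 - 3*z
P(w - 2) = 2 + w - w^2

Dividing each term by w^2:
  f = 2/w^2 + 1/w - 1

Substituting back w = z + 2:
  f(z) = 2/(z + 2)^2 + 1/(z + 2) - 1

The series is finite because the numerator is a polynomial; the negative powers form the principal part, and the coefficient of 1/(z + 2) gives Res(f, -2) = 1.

Final answer: 2/(z + 2)^2 + 1/(z + 2) - 1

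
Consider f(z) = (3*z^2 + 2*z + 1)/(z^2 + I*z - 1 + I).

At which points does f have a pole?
The singularities of f are the zeros of the denominator. Factoring,
  z^2 + I*z - 1 + I = (z + 1)*(z - 1 + I)
so the candidates are z = -1, z = 1 - I.

Check the numerator P(z) = 3*z^2 + 2*z + 1 at each one:
  P(-1) = 2 ≠ 0, so z = -1 is a (simple) pole.
  P(1 - I) = 3 - 8*I ≠ 0, so z = 1 - I is a (simple) pole.

Poles of f: {-1, 1 - I}

Final answer: {-1, 1 - I}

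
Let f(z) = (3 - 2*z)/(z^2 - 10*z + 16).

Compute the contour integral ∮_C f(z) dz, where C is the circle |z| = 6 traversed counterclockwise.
By the residue theorem, ∮_C f(z) dz = 2πi · (sum of the residues of f at the poles inside |z| = 6).

The denominator factors as (z - 8)*(z - 2), so the singularities of f are simple poles at z = 8, z = 2.
  |8|² = 64 > 36 = 6², so this pole is outside the contour.
  |2|² = 4 < 36 = 6², so this pole is inside the contour.

With P(z) = 3 - 2*z and Q(z) = z^2 - 10*z + 16, each pole is simple, so Res(f, z₀) = P(z₀)/Q'(z₀) with Q'(z) = 2*z - 10.
  Res(f, 2) = P(2)/Q'(2) = (-1)/(-6) = 1/6

∮_C f(z) dz = 2πi · (1/6) = I*pi/3

Final answer: I*pi/3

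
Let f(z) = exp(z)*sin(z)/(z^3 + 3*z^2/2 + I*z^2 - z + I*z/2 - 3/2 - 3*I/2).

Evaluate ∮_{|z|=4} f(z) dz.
pi*(16/25 - 8*I/25)*exp(-3/2)*sin(3/2) + pi*(-12/25 + 16*I/25)*exp(-1 - I)*sin(1 + I) + exp(1)*pi*(4/25 + 8*I/25)*sin(1)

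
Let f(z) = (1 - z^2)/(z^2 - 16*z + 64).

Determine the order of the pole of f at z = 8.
Factor the denominator:
  z^2 - 16*z + 64 = (z - 8)^2

The numerator P(z) = 1 - z^2 has P(8) = -63 ≠ 0, so no factor of (z - 8) cancels.
Near z = 8 we can therefore write f(z) = g(z)/(z - 8)^2 with g analytic at 8 and g(8) ≠ 0 (g is just the numerator).

Hence z = 8 is a pole of order 2.

Final answer: 2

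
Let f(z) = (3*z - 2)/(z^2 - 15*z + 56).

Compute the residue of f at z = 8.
Write f(z) = P(z)/Q(z) with P(z) = 3*z - 2 and Q(z) = z^2 - 15*z + 56.
The denominator factors as Q(z) = (z - 8)*(z - 7), so z = 8 is a simple zero of Q and P is analytic there; z = 8 is therefore a simple pole and
  Res(f, z₀) = P(z₀)/Q'(z₀).

Q'(z) = 2*z - 15, so Q'(8) = 1.
P(8) = 22.

Res(f, 8) = (22)/(1) = 22

Final answer: 22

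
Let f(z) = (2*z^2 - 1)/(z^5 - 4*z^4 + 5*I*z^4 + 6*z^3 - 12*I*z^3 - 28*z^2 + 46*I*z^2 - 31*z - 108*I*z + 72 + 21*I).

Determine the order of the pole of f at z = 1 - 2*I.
Factor the denominator:
  z^5 - 4*z^4 + 5*I*z^4 + 6*z^3 - 12*I*z^3 - 28*z^2 + 46*I*z^2 - 31*z - 108*I*z + 72 + 21*I = (z - 1 + 2*I)^4*(z - 3*I)

The numerator P(z) = 2*z^2 - 1 has P(1 - 2*I) = -7 - 8*I ≠ 0, so no factor of (z - 1 + 2*I) cancels.
Near z = 1 - 2*I we can therefore write f(z) = g(z)/(z - 1 + 2*I)^4 with g analytic at 1 - 2*I and g(1 - 2*I) ≠ 0 (g is the numerator divided by the remaining denominator factors).

Hence z = 1 - 2*I is a pole of order 4.

Final answer: 4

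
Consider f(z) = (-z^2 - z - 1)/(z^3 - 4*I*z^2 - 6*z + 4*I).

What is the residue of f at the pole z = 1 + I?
Write f(z) = P(z)/Q(z) with P(z) = -z^2 - z - 1 and Q(z) = z^3 - 4*I*z^2 - 6*z + 4*I.
The denominator factors as Q(z) = (z - 1 - I)*(z + 1 - I)*(z - 2*I), so z = 1 + I is a simple zero of Q and P is analytic there; z = 1 + I is therefore a simple pole and
  Res(f, z₀) = P(z₀)/Q'(z₀).

Q'(z) = 3*z^2 - 8*I*z - 6, so Q'(1 + I) = 2 - 2*I.
P(1 + I) = -2 - 3*I.

Res(f, 1 + I) = (-2 - 3*I)/(2 - 2*I) = 1/4 - 5*I/4

Final answer: 1/4 - 5*I/4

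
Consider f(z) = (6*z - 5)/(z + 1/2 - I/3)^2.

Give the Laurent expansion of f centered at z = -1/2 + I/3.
(-8 + 2*I)/(z + 1/2 - I/3)^2 + 6/(z + 1/2 - I/3)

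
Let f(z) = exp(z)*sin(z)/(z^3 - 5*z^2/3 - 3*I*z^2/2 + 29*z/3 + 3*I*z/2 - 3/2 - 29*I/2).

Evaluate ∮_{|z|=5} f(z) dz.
pi*(-2136/9685 - 1008*I/9685)*exp(3*I/2)*sinh(3/2) + pi*(-324/48425 - 3528*I/48425)*exp(2/3 - 3*I)*sin(2/3 - 3*I) + pi*(36/325 - 48*I/325)*exp(1 + 3*I)*sin(1 + 3*I)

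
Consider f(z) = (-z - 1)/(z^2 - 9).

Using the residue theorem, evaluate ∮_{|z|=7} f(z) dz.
By the residue theorem, ∮_C f(z) dz = 2πi · (sum of the residues of f at the poles inside |z| = 7).

The denominator factors as (z - 3)*(z + 3), so the singularities of f are simple poles at z = 3, z = -3.
  |3|² = 9 < 49 = 7², so this pole is inside the contour.
  |-3|² = 9 < 49 = 7², so this pole is inside the contour.

With P(z) = -z - 1 and Q(z) = z^2 - 9, each pole is simple, so Res(f, z₀) = P(z₀)/Q'(z₀) with Q'(z) = 2*z.
  Res(f, 3) = P(3)/Q'(3) = (-4)/(6) = -2/3
  Res(f, -3) = P(-3)/Q'(-3) = (2)/(-6) = -1/3

Sum of residues inside C: -1
∮_C f(z) dz = 2πi · (-1) = -2*I*pi

Final answer: -2*I*pi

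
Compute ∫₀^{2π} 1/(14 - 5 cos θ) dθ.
2*sqrt(19)*pi/57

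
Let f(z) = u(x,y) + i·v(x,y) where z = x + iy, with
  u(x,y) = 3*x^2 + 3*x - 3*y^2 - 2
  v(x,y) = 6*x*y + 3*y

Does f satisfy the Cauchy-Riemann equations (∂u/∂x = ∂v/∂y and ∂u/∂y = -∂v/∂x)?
∂u/∂x = 6*x + 3
∂v/∂y = 6*x + 3
∂u/∂y = -6*y
∂v/∂x = 6*y
∂u/∂x = ∂v/∂y and ∂u/∂y = -∂v/∂x hold identically; f is analytic.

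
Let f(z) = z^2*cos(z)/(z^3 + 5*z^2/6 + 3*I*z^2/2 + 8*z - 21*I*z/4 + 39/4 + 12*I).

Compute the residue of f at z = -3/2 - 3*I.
Write f(z) = P(z)/Q(z) with P(z) = z^2*cos(z) and Q(z) = z^3 + 5*z^2/6 + 3*I*z^2/2 + 8*z - 21*I*z/4 + 39/4 + 12*I.
The denominator factors as Q(z) = (z - 2/3 - 3*I)*(z + 3/2 + 3*I)*(z + 3*I/2), so z = -3/2 - 3*I is a simple zero of Q and P is analytic there; z = -3/2 - 3*I is therefore a simple pole and
  Res(f, z₀) = P(z₀)/Q'(z₀).

Q'(z) = 3*z^2 + 5*z/3 + 3*I*z + 8 - 21*I/4, so Q'(-3/2 - 3*I) = -23/4 + 49*I/4.
P(-3/2 - 3*I) = (-27/4 + 9*I)*cos(3/2 + 3*I).

Res(f, -3/2 - 3*I) = ((-27/4 + 9*I)*cos(3/2 + 3*I))/(-23/4 + 49*I/4) = (477/586 + 99*I/586)*cos(3/2 + 3*I)

Final answer: (477/586 + 99*I/586)*cos(3/2 + 3*I)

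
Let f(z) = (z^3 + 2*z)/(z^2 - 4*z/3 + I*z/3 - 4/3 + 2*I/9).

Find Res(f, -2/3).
Write f(z) = P(z)/Q(z) with P(z) = z^3 + 2*z and Q(z) = z^2 - 4*z/3 + I*z/3 - 4/3 + 2*I/9.
The denominator factors as Q(z) = (z + 2/3)*(z - 2 + I/3), so z = -2/3 is a simple zero of Q and P is analytic there; z = -2/3 is therefore a simple pole and
  Res(f, z₀) = P(z₀)/Q'(z₀).

Q'(z) = 2*z - 4/3 + I/3, so Q'(-2/3) = -8/3 + I/3.
P(-2/3) = -44/27.

Res(f, -2/3) = (-44/27)/(-8/3 + I/3) = 352/585 + 44*I/585

Final answer: 352/585 + 44*I/585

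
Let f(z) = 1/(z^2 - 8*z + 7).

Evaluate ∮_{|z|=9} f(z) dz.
By the residue theorem, ∮_C f(z) dz = 2πi · (sum of the residues of f at the poles inside |z| = 9).

The denominator factors as (z - 1)*(z - 7), so the singularities of f are simple poles at z = 1, z = 7.
  |1|² = 1 < 81 = 9², so this pole is inside the contour.
  |7|² = 49 < 81 = 9², so this pole is inside the contour.

With P(z) = 1 and Q(z) = z^2 - 8*z + 7, each pole is simple, so Res(f, z₀) = P(z₀)/Q'(z₀) with Q'(z) = 2*z - 8.
  Res(f, 1) = P(1)/Q'(1) = (1)/(-6) = -1/6
  Res(f, 7) = P(7)/Q'(7) = (1)/(6) = 1/6

Sum of residues inside C: 0
∮_C f(z) dz = 2πi · (0) = 0

Final answer: 0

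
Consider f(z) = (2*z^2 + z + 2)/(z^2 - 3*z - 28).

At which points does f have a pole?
The singularities of f are the zeros of the denominator. Factoring,
  z^2 - 3*z - 28 = (z + 4)*(z - 7)
so the candidates are z = -4, z = 7.

Check the numerator P(z) = 2*z^2 + z + 2 at each one:
  P(-4) = 30 ≠ 0, so z = -4 is a (simple) pole.
  P(7) = 107 ≠ 0, so z = 7 is a (simple) pole.

Poles of f: {-4, 7}

Final answer: {-4, 7}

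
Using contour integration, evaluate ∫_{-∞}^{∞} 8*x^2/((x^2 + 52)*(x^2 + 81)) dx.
Let f(z) = 8*z^2/((z^2 + 52)*(z^2 + 81)). The denominator has no real zeros and deg Q - deg P = 2 ≥ 2, so the integral of f over the upper semicircle |z| = R tends to 0 as R → ∞. Closing the contour in the upper half-plane,
  ∫_{-∞}^{∞} f(x) dx = 2πi · Σ Res(f, z_k)  over the poles with Im z_k > 0.

Zeros of the denominator: z^2 + 81 = 0 gives z = ±9*I; z^2 + 52 = 0 gives z = ±2*sqrt(13)*I.
Upper half-plane: z = 9*I, z = 2*sqrt(13)*I (simple).

Each pole is a simple zero of Q(z) = z^4 + 133*z^2 + 4212, so Res(f, z₀) = P(z₀)/Q'(z₀) with P(z) = 8*z^2, Q'(z) = 4*z^3 + 266*z:
  Res(f, 9*I) = (-648)/(-522*I) = -36*I/29
  Res(f, 2*sqrt(13)*I) = (-416)/(116*sqrt(13)*I) = 8*sqrt(13)*I/29

Sum of residues: 4*I*(-9 + 2*sqrt(13))/29
∫_{-∞}^{∞} f(x) dx = 2πi · (4*I*(-9 + 2*sqrt(13))/29) = 8*pi*(9 - 2*sqrt(13))/29

Final answer: 8*pi*(9 - 2*sqrt(13))/29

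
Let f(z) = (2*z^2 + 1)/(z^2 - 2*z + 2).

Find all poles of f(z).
The singularities of f are the zeros of the denominator. Factoring,
  z^2 - 2*z + 2 = (z - 1 - I)*(z - 1 + I)
so the candidates are z = 1 + I, z = 1 - I.

Check the numerator P(z) = 2*z^2 + 1 at each one:
  P(1 + I) = 1 + 4*I ≠ 0, so z = 1 + I is a (simple) pole.
  P(1 - I) = 1 - 4*I ≠ 0, so z = 1 - I is a (simple) pole.

Poles of f: {1 - I, 1 + I}

Final answer: {1 - I, 1 + I}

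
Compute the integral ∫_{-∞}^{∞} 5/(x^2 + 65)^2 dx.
sqrt(65)*pi/1690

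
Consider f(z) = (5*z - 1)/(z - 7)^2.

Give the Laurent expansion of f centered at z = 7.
34/(z - 7)^2 + 5/(z - 7)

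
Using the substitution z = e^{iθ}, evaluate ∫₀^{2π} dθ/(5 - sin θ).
sqrt(6)*pi/6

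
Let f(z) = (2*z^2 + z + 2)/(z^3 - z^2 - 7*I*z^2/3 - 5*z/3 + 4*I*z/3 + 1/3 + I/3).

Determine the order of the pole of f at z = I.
Factor the denominator:
  z^3 - z^2 - 7*I*z^2/3 - 5*z/3 + 4*I*z/3 + 1/3 + I/3 = (z - I)*(z - I/3)*(z - 1 - I)

The numerator P(z) = 2*z^2 + z + 2 has P(I) = I ≠ 0, so no factor of (z - I) cancels.
Near z = I we can therefore write f(z) = g(z)/(z - I) with g analytic at I and g(I) ≠ 0 (g is the numerator divided by the remaining denominator factors).

Hence z = I is a pole of order 1.

Final answer: 1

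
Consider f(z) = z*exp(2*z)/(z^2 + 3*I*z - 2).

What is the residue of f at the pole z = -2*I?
2*exp(-4*I)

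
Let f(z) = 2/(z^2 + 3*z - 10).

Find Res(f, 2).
2/7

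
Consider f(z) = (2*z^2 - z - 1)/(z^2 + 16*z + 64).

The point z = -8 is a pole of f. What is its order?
Factor the denominator:
  z^2 + 16*z + 64 = (z + 8)^2

The numerator P(z) = 2*z^2 - z - 1 has P(-8) = 135 ≠ 0, so no factor of (z + 8) cancels.
Near z = -8 we can therefore write f(z) = g(z)/(z + 8)^2 with g analytic at -8 and g(-8) ≠ 0 (g is just the numerator).

Hence z = -8 is a pole of order 2.

Final answer: 2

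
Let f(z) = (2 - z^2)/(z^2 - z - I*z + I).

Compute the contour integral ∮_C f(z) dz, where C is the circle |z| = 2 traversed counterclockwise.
By the residue theorem, ∮_C f(z) dz = 2πi · (sum of the residues of f at the poles inside |z| = 2).

The denominator factors as (z - 1)*(z - I), so the singularities of f are simple poles at z = 1, z = I.
  |1|² = 1 < 4 = 2², so this pole is inside the contour.
  |I|² = 1 < 4 = 2², so this pole is inside the contour.

With P(z) = 2 - z^2 and Q(z) = z^2 - z - I*z + I, each pole is simple, so Res(f, z₀) = P(z₀)/Q'(z₀) with Q'(z) = 2*z - 1 - I.
  Res(f, 1) = P(1)/Q'(1) = (1)/(1 - I) = 1/2 + I/2
  Res(f, I) = P(I)/Q'(I) = (3)/(-1 + I) = -3/2 - 3*I/2

Sum of residues inside C: -1 - I
∮_C f(z) dz = 2πi · (-1 - I) = pi*(2 - 2*I)

Final answer: pi*(2 - 2*I)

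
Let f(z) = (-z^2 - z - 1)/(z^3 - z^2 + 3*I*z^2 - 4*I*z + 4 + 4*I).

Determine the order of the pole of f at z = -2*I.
Factor the denominator:
  z^3 - z^2 + 3*I*z^2 - 4*I*z + 4 + 4*I = (z + 2*I)^2*(z - 1 - I)

The numerator P(z) = -z^2 - z - 1 has P(-2*I) = 3 + 2*I ≠ 0, so no factor of (z + 2*I) cancels.
Near z = -2*I we can therefore write f(z) = g(z)/(z + 2*I)^2 with g analytic at -2*I and g(-2*I) ≠ 0 (g is the numerator divided by the remaining denominator factors).

Hence z = -2*I is a pole of order 2.

Final answer: 2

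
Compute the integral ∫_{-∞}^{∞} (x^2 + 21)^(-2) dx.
Let f(z) = (z^2 + 21)^(-2). The denominator has no real zeros and deg Q - deg P = 4 ≥ 2, so the integral of f over the upper semicircle |z| = R tends to 0 as R → ∞. Closing the contour in the upper half-plane,
  ∫_{-∞}^{∞} f(x) dx = 2πi · Σ Res(f, z_k)  over the poles with Im z_k > 0.

Zeros of the denominator: z^2 + 21 = 0 gives z = ±sqrt(21)*I.
Upper half-plane: z = sqrt(21)*I (a pole of order 2).

Write f(z) = g(z)/(z - sqrt(21)*I)^2 with g(z) = (z + sqrt(21)*I)^(-2). For a double pole, Res(f, z₀) = g'(z₀):
  g'(z) = -2/(z + sqrt(21)*I)^3
  Res(f, sqrt(21)*I) = g'(sqrt(21)*I) = -sqrt(21)*I/1764

∫_{-∞}^{∞} f(x) dx = 2πi · (-sqrt(21)*I/1764) = sqrt(21)*pi/882

Final answer: sqrt(21)*pi/882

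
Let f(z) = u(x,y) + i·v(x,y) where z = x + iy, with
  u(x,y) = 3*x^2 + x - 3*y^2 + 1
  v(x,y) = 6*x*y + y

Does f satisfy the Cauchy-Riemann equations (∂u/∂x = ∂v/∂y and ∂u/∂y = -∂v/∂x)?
∂u/∂x = 6*x + 1
∂v/∂y = 6*x + 1
∂u/∂y = -6*y
∂v/∂x = 6*y
∂u/∂x = ∂v/∂y and ∂u/∂y = -∂v/∂x hold identically; f is analytic.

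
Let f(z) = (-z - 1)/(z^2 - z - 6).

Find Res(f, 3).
-4/5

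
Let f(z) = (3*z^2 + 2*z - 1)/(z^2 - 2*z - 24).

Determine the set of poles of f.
{-4, 6}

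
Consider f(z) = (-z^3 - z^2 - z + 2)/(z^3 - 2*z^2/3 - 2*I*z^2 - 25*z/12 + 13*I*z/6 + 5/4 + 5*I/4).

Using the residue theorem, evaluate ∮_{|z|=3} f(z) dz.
By the residue theorem, ∮_C f(z) dz = 2πi · (sum of the residues of f at the poles inside |z| = 3).

The denominator factors as (z + 1/3 - I)*(z + 1/2 - I)*(z - 3/2), so the singularities of f are simple poles at z = -1/3 + I, z = -1/2 + I, z = 3/2.
  |-1/3 + I|² = 10/9 < 9 = 3², so this pole is inside the contour.
  |-1/2 + I|² = 5/4 < 9 = 3², so this pole is inside the contour.
  |3/2|² = 9/4 < 9 = 3², so this pole is inside the contour.

With P(z) = -z^3 - z^2 - z + 2 and Q(z) = z^3 - 2*z^2/3 - 2*I*z^2 - 25*z/12 + 13*I*z/6 + 5/4 + 5*I/4, each pole is simple, so Res(f, z₀) = P(z₀)/Q'(z₀) with Q'(z) = 3*z^2 - 4*z/3 - 4*I*z - 25/12 + 13*I/6.
  Res(f, -1/3 + I) = P(-1/3 + I)/Q'(-1/3 + I) = (61/27 + I/3)/(-11/36 + I/6) = -2468/471 - 620*I/157
  Res(f, -1/2 + I) = P(-1/2 + I)/Q'(-1/2 + I) = (15/8 + I/4)/(1/3 - I/6) = 21/5 + 57*I/20
  Res(f, 3/2) = P(3/2)/Q'(3/2) = (-41/8)/(8/3 - 23*I/6) = -492/785 - 2829*I/3140

Sum of residues inside C: -5/3 - 2*I
∮_C f(z) dz = 2πi · (-5/3 - 2*I) = pi*(4 - 10*I/3)

Final answer: pi*(4 - 10*I/3)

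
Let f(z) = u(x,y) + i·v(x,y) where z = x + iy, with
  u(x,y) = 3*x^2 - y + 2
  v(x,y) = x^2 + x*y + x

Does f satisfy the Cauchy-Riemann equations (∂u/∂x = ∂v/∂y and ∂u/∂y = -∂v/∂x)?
∂u/∂x = 6*x
∂v/∂y = x
∂u/∂y = -1
∂v/∂x = 2*x + y + 1
∂u/∂x ≠ ∂v/∂y and ∂u/∂y ≠ -∂v/∂x; the Cauchy-Riemann equations are not satisfied, so f is not analytic.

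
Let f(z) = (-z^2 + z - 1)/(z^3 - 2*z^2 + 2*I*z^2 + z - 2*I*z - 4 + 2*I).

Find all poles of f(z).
The singularities of f are the zeros of the denominator. Factoring,
  z^3 - 2*z^2 + 2*I*z^2 + z - 2*I*z - 4 + 2*I = (z - 2 + I)*(z - I)*(z + 2*I)
so the candidates are z = 2 - I, z = I, z = -2*I.

Check the numerator P(z) = -z^2 + z - 1 at each one:
  P(2 - I) = -2 + 3*I ≠ 0, so z = 2 - I is a (simple) pole.
  P(I) = I ≠ 0, so z = I is a (simple) pole.
  P(-2*I) = 3 - 2*I ≠ 0, so z = -2*I is a (simple) pole.

Poles of f: {-2*I, I, 2 - I}

Final answer: {-2*I, I, 2 - I}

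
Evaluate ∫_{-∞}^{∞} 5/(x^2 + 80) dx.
sqrt(5)*pi/4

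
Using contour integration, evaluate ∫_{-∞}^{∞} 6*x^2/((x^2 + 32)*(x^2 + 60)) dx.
3*pi*(-2*sqrt(2) + sqrt(15))/7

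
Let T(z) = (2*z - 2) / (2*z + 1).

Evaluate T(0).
Substitute z = 0:
  numerator:   2*(0) - 2 = -2
  denominator: 2*(0) + 1 = 1
T(0) = (-2)/(1) = -2

Final answer: -2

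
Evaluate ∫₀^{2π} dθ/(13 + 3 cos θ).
Let J = ∫₀^{2π} dθ/(13 + 3 cos θ).
Put z = e^{iθ}: then cos θ = (z + 1/z)/2, dθ = dz/(iz), and z runs once counterclockwise around |z| = 1:
  J = ∮_{|z|=1} 1/(13 + 3*(z + 1/z)/2) · dz/(iz) = (2/i) ∮_{|z|=1} dz/(3*z^2 + 26*z + 3).
The roots of 3*z^2 + 26*z + 3 are z = (-13 ± sqrt(13^2 - 3^2))/3, with sqrt(160) = 4*sqrt(10); their product is 1, so only z₊ = -13/3 + 4*sqrt(10)/3 lies inside the unit circle (z₋ = -13/3 - 4*sqrt(10)/3 lies outside).
z₊ is a simple zero of q(z) = 3*z^2 + 26*z + 3, so Res(1/q, z₊) = 1/q'(z₊) with q'(z) = 6*z + 26; and q'(z₊) = 3*(z₊ - z₋) = 8*sqrt(10).
Therefore J = (2/i) · 2πi · 1/(8*sqrt(10)) = 2*pi/(4*sqrt(10)) = sqrt(10)*pi/20

Final answer: sqrt(10)*pi/20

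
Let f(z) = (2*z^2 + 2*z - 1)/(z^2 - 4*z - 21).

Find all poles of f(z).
{-3, 7}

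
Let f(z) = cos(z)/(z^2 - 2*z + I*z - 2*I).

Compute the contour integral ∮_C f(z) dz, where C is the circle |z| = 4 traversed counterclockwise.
pi*(-2/5 - 4*I/5)*cosh(1) + pi*(2/5 + 4*I/5)*cos(2)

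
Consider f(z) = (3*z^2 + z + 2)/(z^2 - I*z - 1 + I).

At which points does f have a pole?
The singularities of f are the zeros of the denominator. Factoring,
  z^2 - I*z - 1 + I = (z + 1 - I)*(z - 1)
so the candidates are z = -1 + I, z = 1.

Check the numerator P(z) = 3*z^2 + z + 2 at each one:
  P(-1 + I) = 1 - 5*I ≠ 0, so z = -1 + I is a (simple) pole.
  P(1) = 6 ≠ 0, so z = 1 is a (simple) pole.

Poles of f: {-1 + I, 1}

Final answer: {-1 + I, 1}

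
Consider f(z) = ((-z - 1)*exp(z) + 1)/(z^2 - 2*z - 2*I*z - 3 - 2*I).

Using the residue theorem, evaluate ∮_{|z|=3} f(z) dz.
By the residue theorem, ∮_C f(z) dz = 2πi · (sum of the residues of f at the poles inside |z| = 3).

The denominator factors as (z - 3 - 2*I)*(z + 1), so the singularities of f are simple poles at z = 3 + 2*I, z = -1.
  |3 + 2*I|² = 13 > 9 = 3², so this pole is outside the contour.
  |-1|² = 1 < 9 = 3², so this pole is inside the contour.

With P(z) = (-z - 1)*exp(z) + 1 and Q(z) = z^2 - 2*z - 2*I*z - 3 - 2*I, each pole is simple, so Res(f, z₀) = P(z₀)/Q'(z₀) with Q'(z) = 2*z - 2 - 2*I.
  Res(f, -1) = P(-1)/Q'(-1) = (1)/(-4 - 2*I) = -1/5 + I/10

∮_C f(z) dz = 2πi · (-1/5 + I/10) = pi*(-1/5 - 2*I/5)

Final answer: pi*(-1/5 - 2*I/5)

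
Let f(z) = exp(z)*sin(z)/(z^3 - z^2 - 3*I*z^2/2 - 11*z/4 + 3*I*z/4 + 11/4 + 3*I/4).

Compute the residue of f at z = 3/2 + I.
(16/185 - 52*I/185)*exp(3/2 + I)*sin(3/2 + I)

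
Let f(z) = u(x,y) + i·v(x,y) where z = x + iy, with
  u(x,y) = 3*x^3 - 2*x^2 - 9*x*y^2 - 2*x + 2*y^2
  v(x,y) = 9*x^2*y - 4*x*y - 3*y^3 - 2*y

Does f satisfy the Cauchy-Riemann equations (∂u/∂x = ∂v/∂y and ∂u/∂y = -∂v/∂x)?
∂u/∂x = 9*x^2 - 4*x - 9*y^2 - 2
∂v/∂y = 9*x^2 - 4*x - 9*y^2 - 2
∂u/∂y = -18*x*y + 4*y
∂v/∂x = 18*x*y - 4*y
∂u/∂x = ∂v/∂y and ∂u/∂y = -∂v/∂x hold identically; f is analytic.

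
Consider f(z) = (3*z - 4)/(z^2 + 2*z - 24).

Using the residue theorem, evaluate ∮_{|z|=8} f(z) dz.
By the residue theorem, ∮_C f(z) dz = 2πi · (sum of the residues of f at the poles inside |z| = 8).

The denominator factors as (z + 6)*(z - 4), so the singularities of f are simple poles at z = -6, z = 4.
  |-6|² = 36 < 64 = 8², so this pole is inside the contour.
  |4|² = 16 < 64 = 8², so this pole is inside the contour.

With P(z) = 3*z - 4 and Q(z) = z^2 + 2*z - 24, each pole is simple, so Res(f, z₀) = P(z₀)/Q'(z₀) with Q'(z) = 2*z + 2.
  Res(f, -6) = P(-6)/Q'(-6) = (-22)/(-10) = 11/5
  Res(f, 4) = P(4)/Q'(4) = (8)/(10) = 4/5

Sum of residues inside C: 3
∮_C f(z) dz = 2πi · (3) = 6*I*pi

Final answer: 6*I*pi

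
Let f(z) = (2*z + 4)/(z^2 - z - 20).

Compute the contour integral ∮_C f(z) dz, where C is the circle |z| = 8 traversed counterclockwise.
By the residue theorem, ∮_C f(z) dz = 2πi · (sum of the residues of f at the poles inside |z| = 8).

The denominator factors as (z - 5)*(z + 4), so the singularities of f are simple poles at z = 5, z = -4.
  |5|² = 25 < 64 = 8², so this pole is inside the contour.
  |-4|² = 16 < 64 = 8², so this pole is inside the contour.

With P(z) = 2*z + 4 and Q(z) = z^2 - z - 20, each pole is simple, so Res(f, z₀) = P(z₀)/Q'(z₀) with Q'(z) = 2*z - 1.
  Res(f, 5) = P(5)/Q'(5) = (14)/(9) = 14/9
  Res(f, -4) = P(-4)/Q'(-4) = (-4)/(-9) = 4/9

Sum of residues inside C: 2
∮_C f(z) dz = 2πi · (2) = 4*I*pi

Final answer: 4*I*pi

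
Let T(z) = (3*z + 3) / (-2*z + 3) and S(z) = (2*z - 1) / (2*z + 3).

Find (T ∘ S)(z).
(12*z + 6)/(2*z + 11)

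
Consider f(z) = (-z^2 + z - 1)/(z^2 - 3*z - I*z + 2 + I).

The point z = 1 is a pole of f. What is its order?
Factor the denominator:
  z^2 - 3*z - I*z + 2 + I = (z - 1)*(z - 2 - I)

The numerator P(z) = -z^2 + z - 1 has P(1) = -1 ≠ 0, so no factor of (z - 1) cancels.
Near z = 1 we can therefore write f(z) = g(z)/(z - 1) with g analytic at 1 and g(1) ≠ 0 (g is the numerator divided by the remaining denominator factors).

Hence z = 1 is a pole of order 1.

Final answer: 1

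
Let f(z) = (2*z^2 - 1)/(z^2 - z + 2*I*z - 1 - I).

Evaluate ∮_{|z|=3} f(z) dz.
By the residue theorem, ∮_C f(z) dz = 2πi · (sum of the residues of f at the poles inside |z| = 3).

The denominator factors as (z - 1 + I)*(z + I), so the singularities of f are simple poles at z = 1 - I, z = -I.
  |1 - I|² = 2 < 9 = 3², so this pole is inside the contour.
  |-I|² = 1 < 9 = 3², so this pole is inside the contour.

With P(z) = 2*z^2 - 1 and Q(z) = z^2 - z + 2*I*z - 1 - I, each pole is simple, so Res(f, z₀) = P(z₀)/Q'(z₀) with Q'(z) = 2*z - 1 + 2*I.
  Res(f, 1 - I) = P(1 - I)/Q'(1 - I) = (-1 - 4*I)/(1) = -1 - 4*I
  Res(f, -I) = P(-I)/Q'(-I) = (-3)/(-1) = 3

Sum of residues inside C: 2 - 4*I
∮_C f(z) dz = 2πi · (2 - 4*I) = pi*(8 + 4*I)

Final answer: pi*(8 + 4*I)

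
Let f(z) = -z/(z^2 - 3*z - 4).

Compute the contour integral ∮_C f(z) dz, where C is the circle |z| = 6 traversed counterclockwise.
By the residue theorem, ∮_C f(z) dz = 2πi · (sum of the residues of f at the poles inside |z| = 6).

The denominator factors as (z + 1)*(z - 4), so the singularities of f are simple poles at z = -1, z = 4.
  |-1|² = 1 < 36 = 6², so this pole is inside the contour.
  |4|² = 16 < 36 = 6², so this pole is inside the contour.

With P(z) = -z and Q(z) = z^2 - 3*z - 4, each pole is simple, so Res(f, z₀) = P(z₀)/Q'(z₀) with Q'(z) = 2*z - 3.
  Res(f, -1) = P(-1)/Q'(-1) = (1)/(-5) = -1/5
  Res(f, 4) = P(4)/Q'(4) = (-4)/(5) = -4/5

Sum of residues inside C: -1
∮_C f(z) dz = 2πi · (-1) = -2*I*pi

Final answer: -2*I*pi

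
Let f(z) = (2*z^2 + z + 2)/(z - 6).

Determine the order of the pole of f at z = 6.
Factor the denominator:
  z - 6 = (z - 6)

The numerator P(z) = 2*z^2 + z + 2 has P(6) = 80 ≠ 0, so no factor of (z - 6) cancels.
Near z = 6 we can therefore write f(z) = g(z)/(z - 6) with g analytic at 6 and g(6) ≠ 0 (g is just the numerator).

Hence z = 6 is a pole of order 1.

Final answer: 1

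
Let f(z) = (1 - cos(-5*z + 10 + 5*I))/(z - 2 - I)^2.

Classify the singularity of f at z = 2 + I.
Let u = z - 2 - I. The argument of cos is -5*z + 10 + 5*I = -5u, so
  f = (1 - cos(-5u))/u^2 = ((-5u)^2/2 - (-5u)^4/24 + ...)/u^2 = 25/2 - (625/24)*u^2 + ...
The Laurent expansion about u = 0 has no negative powers; equivalently lim_{z→2 + I} f(z) = 25/2 exists and is finite.
So the singularity is removable.

Final answer: removable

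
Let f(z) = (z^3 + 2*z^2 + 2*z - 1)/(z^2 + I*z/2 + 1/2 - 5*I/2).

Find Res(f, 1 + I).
72/41 + 74*I/41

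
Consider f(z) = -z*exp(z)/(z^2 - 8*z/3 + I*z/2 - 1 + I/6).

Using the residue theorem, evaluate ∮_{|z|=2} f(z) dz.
By the residue theorem, ∮_C f(z) dz = 2πi · (sum of the residues of f at the poles inside |z| = 2).

The denominator factors as (z + 1/3)*(z - 3 + I/2), so the singularities of f are simple poles at z = -1/3, z = 3 - I/2.
  |-1/3|² = 1/9 < 4 = 2², so this pole is inside the contour.
  |3 - I/2|² = 37/4 > 4 = 2², so this pole is outside the contour.

With P(z) = -z*exp(z) and Q(z) = z^2 - 8*z/3 + I*z/2 - 1 + I/6, each pole is simple, so Res(f, z₀) = P(z₀)/Q'(z₀) with Q'(z) = 2*z - 8/3 + I/2.
  Res(f, -1/3) = P(-1/3)/Q'(-1/3) = (exp(-1/3)/3)/(-10/3 + I/2) = (-40/409 - 6*I/409)*exp(-1/3)

∮_C f(z) dz = 2πi · ((-40/409 - 6*I/409)*exp(-1/3)) = pi*(12/409 - 80*I/409)*exp(-1/3)

Final answer: pi*(12/409 - 80*I/409)*exp(-1/3)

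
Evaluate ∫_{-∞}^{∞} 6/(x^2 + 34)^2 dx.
Let f(z) = 6/(z^2 + 34)^2. The denominator has no real zeros and deg Q - deg P = 4 ≥ 2, so the integral of f over the upper semicircle |z| = R tends to 0 as R → ∞. Closing the contour in the upper half-plane,
  ∫_{-∞}^{∞} f(x) dx = 2πi · Σ Res(f, z_k)  over the poles with Im z_k > 0.

Zeros of the denominator: z^2 + 34 = 0 gives z = ±sqrt(34)*I.
Upper half-plane: z = sqrt(34)*I (a pole of order 2).

Write f(z) = g(z)/(z - sqrt(34)*I)^2 with g(z) = 6/(z + sqrt(34)*I)^2. For a double pole, Res(f, z₀) = g'(z₀):
  g'(z) = -12/(z + sqrt(34)*I)^3
  Res(f, sqrt(34)*I) = g'(sqrt(34)*I) = -3*sqrt(34)*I/2312

∫_{-∞}^{∞} f(x) dx = 2πi · (-3*sqrt(34)*I/2312) = 3*sqrt(34)*pi/1156

Final answer: 3*sqrt(34)*pi/1156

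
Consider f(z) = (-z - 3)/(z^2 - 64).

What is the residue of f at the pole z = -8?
Write f(z) = P(z)/Q(z) with P(z) = -z - 3 and Q(z) = z^2 - 64.
The denominator factors as Q(z) = (z + 8)*(z - 8), so z = -8 is a simple zero of Q and P is analytic there; z = -8 is therefore a simple pole and
  Res(f, z₀) = P(z₀)/Q'(z₀).

Q'(z) = 2*z, so Q'(-8) = -16.
P(-8) = 5.

Res(f, -8) = (5)/(-16) = -5/16

Final answer: -5/16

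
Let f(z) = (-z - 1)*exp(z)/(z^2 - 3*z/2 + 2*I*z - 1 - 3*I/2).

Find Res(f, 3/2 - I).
Write f(z) = P(z)/Q(z) with P(z) = (-z - 1)*exp(z) and Q(z) = z^2 - 3*z/2 + 2*I*z - 1 - 3*I/2.
The denominator factors as Q(z) = (z - 3/2 + I)*(z + I), so z = 3/2 - I is a simple zero of Q and P is analytic there; z = 3/2 - I is therefore a simple pole and
  Res(f, z₀) = P(z₀)/Q'(z₀).

Q'(z) = 2*z - 3/2 + 2*I, so Q'(3/2 - I) = 3/2.
P(3/2 - I) = (-5/2 + I)*exp(3/2 - I).

Res(f, 3/2 - I) = ((-5/2 + I)*exp(3/2 - I))/(3/2) = (-5/3 + 2*I/3)*exp(3/2 - I)

Final answer: (-5/3 + 2*I/3)*exp(3/2 - I)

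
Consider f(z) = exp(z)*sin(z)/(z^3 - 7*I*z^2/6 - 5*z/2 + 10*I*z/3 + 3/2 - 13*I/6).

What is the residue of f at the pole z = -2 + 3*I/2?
Write f(z) = P(z)/Q(z) with P(z) = exp(z)*sin(z) and Q(z) = z^3 - 7*I*z^2/6 - 5*z/2 + 10*I*z/3 + 3/2 - 13*I/6.
The denominator factors as Q(z) = (z - 1)*(z + 2 - 3*I/2)*(z - 1 + I/3), so z = -2 + 3*I/2 is a simple zero of Q and P is analytic there; z = -2 + 3*I/2 is therefore a simple pole and
  Res(f, z₀) = P(z₀)/Q'(z₀).

Q'(z) = 3*z^2 - 7*I*z/3 - 5/2 + 10*I/3, so Q'(-2 + 3*I/2) = 25/4 - 10*I.
P(-2 + 3*I/2) = -exp(-2 + 3*I/2)*sin(2 - 3*I/2).

Res(f, -2 + 3*I/2) = (-exp(-2 + 3*I/2)*sin(2 - 3*I/2))/(25/4 - 10*I) = (-4/89 - 32*I/445)*exp(-2 + 3*I/2)*sin(2 - 3*I/2)

Final answer: (-4/89 - 32*I/445)*exp(-2 + 3*I/2)*sin(2 - 3*I/2)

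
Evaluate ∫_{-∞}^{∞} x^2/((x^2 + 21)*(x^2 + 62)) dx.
Let f(z) = z^2/((z^2 + 21)*(z^2 + 62)). The denominator has no real zeros and deg Q - deg P = 2 ≥ 2, so the integral of f over the upper semicircle |z| = R tends to 0 as R → ∞. Closing the contour in the upper half-plane,
  ∫_{-∞}^{∞} f(x) dx = 2πi · Σ Res(f, z_k)  over the poles with Im z_k > 0.

Zeros of the denominator: z^2 + 21 = 0 gives z = ±sqrt(21)*I; z^2 + 62 = 0 gives z = ±sqrt(62)*I.
Upper half-plane: z = sqrt(21)*I, z = sqrt(62)*I (simple).

Each pole is a simple zero of Q(z) = z^4 + 83*z^2 + 1302, so Res(f, z₀) = P(z₀)/Q'(z₀) with P(z) = z^2, Q'(z) = 4*z^3 + 166*z:
  Res(f, sqrt(21)*I) = (-21)/(82*sqrt(21)*I) = sqrt(21)*I/82
  Res(f, sqrt(62)*I) = (-62)/(-82*sqrt(62)*I) = -sqrt(62)*I/82

Sum of residues: I*(-sqrt(62) + sqrt(21))/82
∫_{-∞}^{∞} f(x) dx = 2πi · (I*(-sqrt(62) + sqrt(21))/82) = pi*(-sqrt(21) + sqrt(62))/41

Final answer: pi*(-sqrt(21) + sqrt(62))/41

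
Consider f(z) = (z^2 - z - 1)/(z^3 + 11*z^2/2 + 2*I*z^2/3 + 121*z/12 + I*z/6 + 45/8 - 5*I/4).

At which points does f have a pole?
The singularities of f are the zeros of the denominator. Factoring,
  z^3 + 11*z^2/2 + 2*I*z^2/3 + 121*z/12 + I*z/6 + 45/8 - 5*I/4 = (z + 1 - I/2)*(z + 3/2 - I/3)*(z + 3 + 3*I/2)
so the candidates are z = -1 + I/2, z = -3/2 + I/3, z = -3 - 3*I/2.

Check the numerator P(z) = z^2 - z - 1 at each one:
  P(-1 + I/2) = 3/4 - 3*I/2 ≠ 0, so z = -1 + I/2 is a (simple) pole.
  P(-3/2 + I/3) = 95/36 - 4*I/3 ≠ 0, so z = -3/2 + I/3 is a (simple) pole.
  P(-3 - 3*I/2) = 35/4 + 21*I/2 ≠ 0, so z = -3 - 3*I/2 is a (simple) pole.

Poles of f: {-3 - 3*I/2, -3/2 + I/3, -1 + I/2}

Final answer: {-3 - 3*I/2, -3/2 + I/3, -1 + I/2}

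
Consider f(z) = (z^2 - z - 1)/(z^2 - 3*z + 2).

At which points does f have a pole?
The singularities of f are the zeros of the denominator. Factoring,
  z^2 - 3*z + 2 = (z - 2)*(z - 1)
so the candidates are z = 2, z = 1.

Check the numerator P(z) = z^2 - z - 1 at each one:
  P(2) = 1 ≠ 0, so z = 2 is a (simple) pole.
  P(1) = -1 ≠ 0, so z = 1 is a (simple) pole.

Poles of f: {1, 2}

Final answer: {1, 2}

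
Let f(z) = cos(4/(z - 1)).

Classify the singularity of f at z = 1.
essential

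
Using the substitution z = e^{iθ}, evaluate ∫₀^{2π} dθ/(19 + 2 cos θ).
Let J = ∫₀^{2π} dθ/(19 + 2 cos θ).
Put z = e^{iθ}: then cos θ = (z + 1/z)/2, dθ = dz/(iz), and z runs once counterclockwise around |z| = 1:
  J = ∮_{|z|=1} 1/(19 + 2*(z + 1/z)/2) · dz/(iz) = (2/i) ∮_{|z|=1} dz/(2*z^2 + 38*z + 2).
The roots of 2*z^2 + 38*z + 2 are z = (-19 ± sqrt(19^2 - 2^2))/2, with sqrt(357) = sqrt(357); their product is 1, so only z₊ = -19/2 + sqrt(357)/2 lies inside the unit circle (z₋ = -19/2 - sqrt(357)/2 lies outside).
z₊ is a simple zero of q(z) = 2*z^2 + 38*z + 2, so Res(1/q, z₊) = 1/q'(z₊) with q'(z) = 4*z + 38; and q'(z₊) = 2*(z₊ - z₋) = 2*sqrt(357).
Therefore J = (2/i) · 2πi · 1/(2*sqrt(357)) = 2*pi/(sqrt(357)) = 2*sqrt(357)*pi/357

Final answer: 2*sqrt(357)*pi/357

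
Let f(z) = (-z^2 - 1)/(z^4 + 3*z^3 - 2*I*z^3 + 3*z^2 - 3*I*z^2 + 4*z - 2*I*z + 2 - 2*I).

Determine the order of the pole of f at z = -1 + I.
Factor the denominator:
  z^4 + 3*z^3 - 2*I*z^3 + 3*z^2 - 3*I*z^2 + 4*z - 2*I*z + 2 - 2*I = (z + 1 - I)^3*(z + I)

The numerator P(z) = -z^2 - 1 has P(-1 + I) = -1 + 2*I ≠ 0, so no factor of (z + 1 - I) cancels.
Near z = -1 + I we can therefore write f(z) = g(z)/(z + 1 - I)^3 with g analytic at -1 + I and g(-1 + I) ≠ 0 (g is the numerator divided by the remaining denominator factors).

Hence z = -1 + I is a pole of order 3.

Final answer: 3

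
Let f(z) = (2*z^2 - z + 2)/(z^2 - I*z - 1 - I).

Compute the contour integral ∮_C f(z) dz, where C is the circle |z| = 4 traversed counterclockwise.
By the residue theorem, ∮_C f(z) dz = 2πi · (sum of the residues of f at the poles inside |z| = 4).

The denominator factors as (z + 1)*(z - 1 - I), so the singularities of f are simple poles at z = -1, z = 1 + I.
  |-1|² = 1 < 16 = 4², so this pole is inside the contour.
  |1 + I|² = 2 < 16 = 4², so this pole is inside the contour.

With P(z) = 2*z^2 - z + 2 and Q(z) = z^2 - I*z - 1 - I, each pole is simple, so Res(f, z₀) = P(z₀)/Q'(z₀) with Q'(z) = 2*z - I.
  Res(f, -1) = P(-1)/Q'(-1) = (5)/(-2 - I) = -2 + I
  Res(f, 1 + I) = P(1 + I)/Q'(1 + I) = (1 + 3*I)/(2 + I) = 1 + I

Sum of residues inside C: -1 + 2*I
∮_C f(z) dz = 2πi · (-1 + 2*I) = pi*(-4 - 2*I)

Final answer: pi*(-4 - 2*I)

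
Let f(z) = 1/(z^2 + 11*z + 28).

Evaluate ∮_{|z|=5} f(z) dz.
By the residue theorem, ∮_C f(z) dz = 2πi · (sum of the residues of f at the poles inside |z| = 5).

The denominator factors as (z + 4)*(z + 7), so the singularities of f are simple poles at z = -4, z = -7.
  |-4|² = 16 < 25 = 5², so this pole is inside the contour.
  |-7|² = 49 > 25 = 5², so this pole is outside the contour.

With P(z) = 1 and Q(z) = z^2 + 11*z + 28, each pole is simple, so Res(f, z₀) = P(z₀)/Q'(z₀) with Q'(z) = 2*z + 11.
  Res(f, -4) = P(-4)/Q'(-4) = (1)/(3) = 1/3

∮_C f(z) dz = 2πi · (1/3) = 2*I*pi/3

Final answer: 2*I*pi/3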